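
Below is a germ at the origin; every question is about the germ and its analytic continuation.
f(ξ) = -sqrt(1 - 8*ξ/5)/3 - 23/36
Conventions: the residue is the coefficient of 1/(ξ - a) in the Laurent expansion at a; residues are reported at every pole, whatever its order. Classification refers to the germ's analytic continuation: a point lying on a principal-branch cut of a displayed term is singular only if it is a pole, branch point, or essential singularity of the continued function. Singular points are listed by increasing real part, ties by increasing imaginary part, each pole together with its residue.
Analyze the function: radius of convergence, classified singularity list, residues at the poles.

Radius of convergence at 0: 5/8.
At 5/8: an algebraic (square-root) branch point.

Branch term (-1/3)*sqrt(1 - ξ/(5/8)): its argument vanishes at ξ = 5/8, a square-root branch point, modulus 5/8.
The radius of convergence is the smallest modulus among the singular points: 5/8.


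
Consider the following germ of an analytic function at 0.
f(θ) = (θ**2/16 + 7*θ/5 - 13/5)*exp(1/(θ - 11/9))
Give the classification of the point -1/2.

The point is a regular point.

There is no denominator, hence no pole anywhere.
The essential point of exp(1/(θ - (11/9))) is 11/9, not -1/2.
So the germ continues analytically to -1/2.


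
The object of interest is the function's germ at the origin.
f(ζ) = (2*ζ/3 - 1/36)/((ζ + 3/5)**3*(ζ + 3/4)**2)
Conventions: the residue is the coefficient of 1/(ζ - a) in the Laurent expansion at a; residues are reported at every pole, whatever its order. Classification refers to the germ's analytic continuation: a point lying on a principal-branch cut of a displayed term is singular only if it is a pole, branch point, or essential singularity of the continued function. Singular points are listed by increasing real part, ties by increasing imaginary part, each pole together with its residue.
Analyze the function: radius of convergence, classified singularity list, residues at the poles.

Denominator factor (ζ + 3/4)^2: pole of order 2 at -3/4, modulus 3/4.
Denominator factor (ζ + 3/5)^3: pole of order 3 at -3/5, modulus 3/5.
The radius of convergence is the smallest modulus among the singular points: 3/5.
At the order-2 pole -3/4 set g(ζ) = (ζ - (-3/4))^2*f(ζ) = (2*ζ/3 - 1/36)/(ζ + 3/5)**3.
Order-2 pole: residue = g'(a); g'(-3/4) = 712000/243, so the residue is 712000/243.
At the order-3 pole -3/5 set g(ζ) = (ζ - (-3/5))^3*f(ζ) = (2*ζ/3 - 1/36)/(ζ + 3/4)**2.
Order-3 pole: residue = g''(a)/2; g''(-3/5) = -1424000/243, so the residue is -712000/243.
List the singular points by increasing real part (a conjugate pair: the negative imaginary part first).

Radius of convergence at 0: 3/5.
At -3/4: a pole of order 2; residue 712000/243.
At -3/5: a pole of order 3; residue -712000/243.


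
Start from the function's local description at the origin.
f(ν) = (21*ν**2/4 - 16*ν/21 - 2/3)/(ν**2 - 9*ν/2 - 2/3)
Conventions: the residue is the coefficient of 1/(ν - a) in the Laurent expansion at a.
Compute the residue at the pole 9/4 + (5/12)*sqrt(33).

The residue is 3841/336 + (36473/18480)*sqrt(33).

The factor ν**2 - 9*ν/2 - 2/3 splits as (ν - a)(ν - a') with a = 9/4 + (5/12)*sqrt(33), a' = 9/4 - (5/12)*sqrt(33). At the order-1 pole a set g(ν) = (ν - a)*f(ν) = [21*ν**2/4 - 16*ν/21 - 2/3] / (ν - a').
Simple pole: residue = g(a) at a = 9/4 + (5/12)*sqrt(33), which is 3841/336 + (36473/18480)*sqrt(33).


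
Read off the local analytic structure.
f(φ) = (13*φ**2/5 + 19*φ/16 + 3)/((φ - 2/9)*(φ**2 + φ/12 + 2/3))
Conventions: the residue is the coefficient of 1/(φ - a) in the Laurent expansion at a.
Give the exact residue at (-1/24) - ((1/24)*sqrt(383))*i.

The factor φ**2 + φ/12 + 2/3 splits as (φ - a)(φ - a') with a = (-1/24) - ((1/24)*sqrt(383))*i, a' = (-1/24) + ((1/24)*sqrt(383))*i. At the order-1 pole a set g(φ) = (φ - a)*f(φ) = [(13*φ**2/5 + 19*φ/16 + 3)/(φ - 2/9)] / (φ - a').
Simple pole: residue = g(a) at a = (-1/24) - ((1/24)*sqrt(383))*i, which is (-4803/4760) + ((5007/364616)*sqrt(383))*i.

The residue is (-4803/4760) + ((5007/364616)*sqrt(383))*i.


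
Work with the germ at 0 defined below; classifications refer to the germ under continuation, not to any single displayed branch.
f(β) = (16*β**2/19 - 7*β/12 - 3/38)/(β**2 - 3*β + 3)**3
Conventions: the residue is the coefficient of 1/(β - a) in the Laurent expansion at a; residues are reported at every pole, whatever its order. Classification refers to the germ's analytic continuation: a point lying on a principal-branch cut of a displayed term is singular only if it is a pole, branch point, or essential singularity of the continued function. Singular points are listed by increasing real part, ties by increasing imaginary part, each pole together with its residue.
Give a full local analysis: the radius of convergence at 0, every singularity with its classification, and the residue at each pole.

Radius of convergence at 0: sqrt(3).
At (3/2) - ((1/2)*sqrt(3))*i: a pole of order 3; residue ((175/684)*sqrt(3))*i.
At (3/2) + ((1/2)*sqrt(3))*i: a pole of order 3; residue -((175/684)*sqrt(3))*i.

Denominator factor (β**2 - 3*β + 3)^3: discriminant -3, complex-conjugate roots (3/2) + ((1/2)*sqrt(3))*i and (3/2) - ((1/2)*sqrt(3))*i; poles of order 3, moduli sqrt(3) and sqrt(3).
The radius of convergence is the smallest modulus among the singular points: sqrt(3).
The factor β**2 - 3*β + 3 splits as (β - a)(β - a') with a = (3/2) - ((1/2)*sqrt(3))*i, a' = (3/2) + ((1/2)*sqrt(3))*i. At the order-3 pole a set g(β) = (β - a)^3*f(β) = [16*β**2/19 - 7*β/12 - 3/38] / (β - a')^3.
Order-3 pole: residue = g''(a)/2; g''((3/2) - ((1/2)*sqrt(3))*i) = ((175/342)*sqrt(3))*i, so the residue is ((175/684)*sqrt(3))*i.
The factor β**2 - 3*β + 3 splits as (β - a)(β - a') with a = (3/2) + ((1/2)*sqrt(3))*i, a' = (3/2) - ((1/2)*sqrt(3))*i. At the order-3 pole a set g(β) = (β - a)^3*f(β) = [16*β**2/19 - 7*β/12 - 3/38] / (β - a')^3.
Order-3 pole: residue = g''(a)/2; g''((3/2) + ((1/2)*sqrt(3))*i) = -((175/342)*sqrt(3))*i, so the residue is -((175/684)*sqrt(3))*i.
List the singular points by increasing real part (a conjugate pair: the negative imaginary part first).


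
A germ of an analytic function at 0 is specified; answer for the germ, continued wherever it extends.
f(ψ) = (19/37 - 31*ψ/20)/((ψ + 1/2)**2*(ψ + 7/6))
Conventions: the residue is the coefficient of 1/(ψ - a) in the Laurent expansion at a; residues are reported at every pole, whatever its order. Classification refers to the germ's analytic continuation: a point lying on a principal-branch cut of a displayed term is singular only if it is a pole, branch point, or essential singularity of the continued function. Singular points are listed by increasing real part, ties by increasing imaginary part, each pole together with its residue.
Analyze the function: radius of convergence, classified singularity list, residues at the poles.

Denominator factor (ψ + 1/2)^2: pole of order 2 at -1/2, modulus 1/2.
Denominator factor (ψ + 7/6): pole of order 1 at -7/6, modulus 7/6.
The radius of convergence is the smallest modulus among the singular points: 1/2.
At the order-1 pole -7/6 set g(ψ) = (ψ - (-7/6))*f(ψ) = (19/37 - 31*ψ/20)/(ψ + 1/2)**2.
Simple pole: residue = g(a) at a = -7/6, which is 30927/5920.
At the order-2 pole -1/2 set g(ψ) = (ψ - (-1/2))^2*f(ψ) = (19/37 - 31*ψ/20)/(ψ + 7/6).
Order-2 pole: residue = g'(a); g'(-1/2) = -30927/5920, so the residue is -30927/5920.
List the singular points by increasing real part (a conjugate pair: the negative imaginary part first).

Radius of convergence at 0: 1/2.
At -7/6: a pole of order 1; residue 30927/5920.
At -1/2: a pole of order 2; residue -30927/5920.


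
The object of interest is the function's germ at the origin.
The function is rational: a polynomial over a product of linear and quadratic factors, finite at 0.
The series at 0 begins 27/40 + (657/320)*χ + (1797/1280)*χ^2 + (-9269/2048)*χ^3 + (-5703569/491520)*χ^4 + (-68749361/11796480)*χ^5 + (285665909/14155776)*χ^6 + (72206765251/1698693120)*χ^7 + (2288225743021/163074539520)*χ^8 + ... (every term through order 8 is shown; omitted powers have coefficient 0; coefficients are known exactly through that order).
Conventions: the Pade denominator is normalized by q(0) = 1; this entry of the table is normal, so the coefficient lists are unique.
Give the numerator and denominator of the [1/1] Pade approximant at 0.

The Pade approximant has numerator coefficients [27/40, 37179/23360]; denominator coefficients [1, -599/876].

Taylor coefficients needed (read off): a_0 = 27/40, a_1 = 657/320, a_2 = 1797/1280.
Write the denominator as Q(χ) = 1 + q1*χ. Requiring Q*f - P = O(χ^3) with deg P <= 1 kills the coefficients of χ^2..χ^2 in Q*f:
  χ^2: a_2 + q1*a_1 = 0, i.e. 1797/1280 + (657/320)*q1 = 0.
Solving this linear system: q1 = -599/876.
The numerator is Q*f truncated at degree 1: P0 = a_0 = 27/40; P1 = a_1 + q1*a_0 = 37179/23360.


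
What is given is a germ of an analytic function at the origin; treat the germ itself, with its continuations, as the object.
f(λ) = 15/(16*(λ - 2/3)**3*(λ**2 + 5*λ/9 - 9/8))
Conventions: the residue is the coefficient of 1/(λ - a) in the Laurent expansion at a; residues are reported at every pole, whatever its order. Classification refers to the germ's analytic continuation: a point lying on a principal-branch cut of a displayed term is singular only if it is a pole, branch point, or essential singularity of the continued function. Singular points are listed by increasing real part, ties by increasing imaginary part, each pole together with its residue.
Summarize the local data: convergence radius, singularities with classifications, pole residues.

Denominator factor (λ - 2/3)^3: pole of order 3 at 2/3, modulus 2/3.
Denominator factor (λ**2 + 5*λ/9 - 9/8): discriminant 779/162, real irrational roots -5/18 + (1/36)*sqrt(1558) and -5/18 - (1/36)*sqrt(1558); poles of order 1, moduli -5/18 + (1/36)*sqrt(1558) and 5/18 + (1/36)*sqrt(1558).
The radius of convergence is the smallest modulus among the singular points: 2/3.
The factor λ**2 + 5*λ/9 - 9/8 splits as (λ - a)(λ - a') with a = -5/18 - (1/36)*sqrt(1558), a' = -5/18 + (1/36)*sqrt(1558). At the order-1 pole a set g(λ) = (λ - a)*f(λ) = [15/(16*(λ - 2/3)**3)] / (λ - a').
Simple pole: residue = g(a) at a = -5/18 - (1/36)*sqrt(1558), which is 18319770/300763 - (361255950/234294377)*sqrt(1558).
At the order-3 pole 2/3 set g(λ) = (λ - (2/3))^3*f(λ) = 15/(16*(λ**2 + 5*λ/9 - 9/8)).
Order-3 pole: residue = g''(a)/2; g''(2/3) = -73279080/300763, so the residue is -36639540/300763.
The factor λ**2 + 5*λ/9 - 9/8 splits as (λ - a)(λ - a') with a = -5/18 + (1/36)*sqrt(1558), a' = -5/18 - (1/36)*sqrt(1558). At the order-1 pole a set g(λ) = (λ - a)*f(λ) = [15/(16*(λ - 2/3)**3)] / (λ - a').
Simple pole: residue = g(a) at a = -5/18 + (1/36)*sqrt(1558), which is 18319770/300763 + (361255950/234294377)*sqrt(1558).
List the singular points by increasing real part (a conjugate pair: the negative imaginary part first).

Radius of convergence at 0: 2/3.
At -5/18 - (1/36)*sqrt(1558): a pole of order 1; residue 18319770/300763 - (361255950/234294377)*sqrt(1558).
At 2/3: a pole of order 3; residue -36639540/300763.
At -5/18 + (1/36)*sqrt(1558): a pole of order 1; residue 18319770/300763 + (361255950/234294377)*sqrt(1558).


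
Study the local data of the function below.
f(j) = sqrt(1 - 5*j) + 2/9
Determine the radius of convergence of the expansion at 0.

The radius of convergence is 1/5.

Branch term (1)*sqrt(1 - j/(1/5)): its argument vanishes at j = 1/5, a square-root branch point, modulus 1/5.
The radius of convergence is the smallest modulus among the singular points: 1/5.


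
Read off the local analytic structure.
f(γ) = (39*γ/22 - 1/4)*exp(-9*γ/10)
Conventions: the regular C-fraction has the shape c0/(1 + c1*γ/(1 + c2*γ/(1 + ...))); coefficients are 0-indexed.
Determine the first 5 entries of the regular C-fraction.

Taylor coefficients (expand at 0): a_0 = -1/4, a_1 = 879/440, a_2 = -14931/8800, a_3 = 65853/88000, a_4 = -782217/3520000.
c0 = a_0 = -1/4. Peel one level at a time: if S = 1 + c*γ/S' with S'(0) = 1, then c is the γ-coefficient of S and S' = c*γ/(S - 1).
S_1 = c0/f = 1 + (879/110)*γ + (1381041/24200)*γ^2 + ...; c1 = 879/110.
S_2 = c1*γ/(S_1 - 1) = 1 + (-460347/64460)*γ + (11907243/34339600)*γ^2 + ...; c2 = -460347/64460.
S_3 = c2*γ/(S_2 - 1) = 1 + (43659891/899211140)*γ + (137722813569/9418638240400)*γ^2 + ...; c3 = 43659891/899211140.
S_4 = c3*γ/(S_3 - 1) = 1 + (-45289320287/150383088980)*γ + ...; c4 = -45289320287/150383088980.

The regular C-fraction coefficients are [-1/4, 879/110, -460347/64460, 43659891/899211140, -45289320287/150383088980].


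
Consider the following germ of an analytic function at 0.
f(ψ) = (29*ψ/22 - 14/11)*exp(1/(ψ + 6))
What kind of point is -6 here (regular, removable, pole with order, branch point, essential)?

The point is an essential singularity.

The exponent 1/(ψ - (-6)) has a pole at -6, so exp(1/(ψ - (-6))) takes every nonzero value near it: an essential singularity (not a pole of any order).


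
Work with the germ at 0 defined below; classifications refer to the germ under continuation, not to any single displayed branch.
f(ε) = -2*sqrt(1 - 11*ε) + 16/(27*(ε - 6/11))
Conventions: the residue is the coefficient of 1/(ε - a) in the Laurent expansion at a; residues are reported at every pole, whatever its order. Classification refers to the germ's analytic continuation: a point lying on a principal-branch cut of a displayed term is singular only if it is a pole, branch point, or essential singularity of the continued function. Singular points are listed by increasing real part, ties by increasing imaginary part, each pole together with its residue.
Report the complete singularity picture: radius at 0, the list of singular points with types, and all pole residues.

Denominator factor (ε - 6/11): pole of order 1 at 6/11, modulus 6/11.
Branch term (-2)*sqrt(1 - ε/(1/11)): its argument vanishes at ε = 1/11, a square-root branch point, modulus 1/11.
The radius of convergence is the smallest modulus among the singular points: 1/11.
The branch term is analytic at 6/11 and contributes nothing to the residue; only the rational part matters.
At the order-1 pole 6/11 set g(ε) = (ε - (6/11))*(rational part) = 16/27.
Simple pole: residue = g(a) at a = 6/11, which is 16/27.
List the singular points by increasing real part (a conjugate pair: the negative imaginary part first).

Radius of convergence at 0: 1/11.
At 1/11: an algebraic (square-root) branch point.
At 6/11: a pole of order 1; residue 16/27.


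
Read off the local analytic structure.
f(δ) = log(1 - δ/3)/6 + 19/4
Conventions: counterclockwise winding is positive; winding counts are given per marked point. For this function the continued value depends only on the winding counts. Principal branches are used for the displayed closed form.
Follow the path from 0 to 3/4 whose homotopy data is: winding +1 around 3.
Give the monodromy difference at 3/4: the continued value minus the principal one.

The rational part is single-valued and drops out of the difference; each branch term changes only by its own monodromy.
(1/6)*log(1 - δ/(3)): each positive loop around 3 adds 2*pi*i to the log, so winding +1 contributes (1/6)*(1)*2*pi*i = (1/3)*pi*i.
Summing the contributions at δ = 3/4 gives (1/3)*pi*i.

Continued minus principal equals (1/3)*pi*i.


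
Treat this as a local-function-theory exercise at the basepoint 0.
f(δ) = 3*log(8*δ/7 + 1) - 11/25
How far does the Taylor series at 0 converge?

The radius of convergence is 7/8.

Branch term (3)*log(1 - δ/(-7/8)): its argument vanishes at δ = -7/8, a logarithmic branch point, modulus 7/8.
The radius of convergence is the smallest modulus among the singular points: 7/8.


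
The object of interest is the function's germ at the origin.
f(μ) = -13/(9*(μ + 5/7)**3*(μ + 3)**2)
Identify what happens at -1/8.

Denominator factors: μ + 5/7 = 33/56 at μ = -1/8; μ + 3 = 23/8 at μ = -1/8 — none vanishes.
So the germ continues analytically to -1/8.

The point is a regular point.


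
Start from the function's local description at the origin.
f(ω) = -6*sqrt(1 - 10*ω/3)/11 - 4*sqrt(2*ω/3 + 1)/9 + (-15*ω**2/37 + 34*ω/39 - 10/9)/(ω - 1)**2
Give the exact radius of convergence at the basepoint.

Denominator factor (ω - 1)^2: pole of order 2 at 1, modulus 1.
Branch term (-6/11)*sqrt(1 - ω/(3/10)): its argument vanishes at ω = 3/10, a square-root branch point, modulus 3/10.
Branch term (-4/9)*sqrt(1 - ω/(-3/2)): its argument vanishes at ω = -3/2, a square-root branch point, modulus 3/2.
The radius of convergence is the smallest modulus among the singular points: 3/10.

The radius of convergence is 3/10.


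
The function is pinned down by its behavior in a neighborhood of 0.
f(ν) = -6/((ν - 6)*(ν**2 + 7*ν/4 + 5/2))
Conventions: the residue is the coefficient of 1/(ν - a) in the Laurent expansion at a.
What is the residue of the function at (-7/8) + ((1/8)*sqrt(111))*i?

The factor ν**2 + 7*ν/4 + 5/2 splits as (ν - a)(ν - a') with a = (-7/8) + ((1/8)*sqrt(111))*i, a' = (-7/8) - ((1/8)*sqrt(111))*i. At the order-1 pole a set g(ν) = (ν - a)*f(ν) = [-6/(ν - 6)] / (ν - a').
Simple pole: residue = g(a) at a = (-7/8) + ((1/8)*sqrt(111))*i, which is (3/49) - ((55/1813)*sqrt(111))*i.

The residue is (3/49) - ((55/1813)*sqrt(111))*i.


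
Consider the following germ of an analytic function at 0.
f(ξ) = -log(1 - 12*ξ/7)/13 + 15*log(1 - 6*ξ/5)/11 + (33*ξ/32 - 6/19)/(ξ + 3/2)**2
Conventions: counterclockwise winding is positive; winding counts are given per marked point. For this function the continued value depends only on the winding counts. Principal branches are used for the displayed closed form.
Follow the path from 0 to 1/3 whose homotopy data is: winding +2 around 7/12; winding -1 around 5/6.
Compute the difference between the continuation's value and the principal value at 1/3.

The rational part is single-valued and drops out of the difference; each branch term changes only by its own monodromy.
(15/11)*log(1 - ξ/(5/6)): each positive loop around 5/6 adds 2*pi*i to the log, so winding -1 contributes (15/11)*(-1)*2*pi*i = -(30/11)*pi*i.
(-1/13)*log(1 - ξ/(7/12)): each positive loop around 7/12 adds 2*pi*i to the log, so winding +2 contributes (-1/13)*(2)*2*pi*i = -(4/13)*pi*i.
Summing the contributions at ξ = 1/3 gives -(434/143)*pi*i.

Continued minus principal equals -(434/143)*pi*i.


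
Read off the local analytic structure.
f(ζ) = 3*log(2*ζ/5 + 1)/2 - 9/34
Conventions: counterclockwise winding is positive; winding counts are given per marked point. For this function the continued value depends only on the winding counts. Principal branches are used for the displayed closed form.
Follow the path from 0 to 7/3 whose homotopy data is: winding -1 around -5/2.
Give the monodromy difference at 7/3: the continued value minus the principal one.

The rational part is single-valued and drops out of the difference; each branch term changes only by its own monodromy.
(3/2)*log(1 - ζ/(-5/2)): each positive loop around -5/2 adds 2*pi*i to the log, so winding -1 contributes (3/2)*(-1)*2*pi*i = -(3)*pi*i.
Summing the contributions at ζ = 7/3 gives -(3)*pi*i.

Continued minus principal equals -(3)*pi*i.


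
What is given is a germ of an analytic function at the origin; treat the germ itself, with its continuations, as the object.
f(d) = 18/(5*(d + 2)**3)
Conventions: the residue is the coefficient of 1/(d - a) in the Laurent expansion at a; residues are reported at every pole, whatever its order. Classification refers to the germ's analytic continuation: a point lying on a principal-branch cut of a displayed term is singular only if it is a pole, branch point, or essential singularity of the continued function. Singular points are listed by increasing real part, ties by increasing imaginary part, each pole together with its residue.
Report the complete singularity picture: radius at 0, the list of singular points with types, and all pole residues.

Denominator factor (d + 2)^3: pole of order 3 at -2, modulus 2.
The radius of convergence is the smallest modulus among the singular points: 2.
At the order-3 pole -2 set g(d) = (d - (-2))^3*f(d) = 18/5.
Order-3 pole: residue = g''(a)/2; g''(-2) = 0, so the residue is 0.

Radius of convergence at 0: 2.
At -2: a pole of order 3; residue 0.


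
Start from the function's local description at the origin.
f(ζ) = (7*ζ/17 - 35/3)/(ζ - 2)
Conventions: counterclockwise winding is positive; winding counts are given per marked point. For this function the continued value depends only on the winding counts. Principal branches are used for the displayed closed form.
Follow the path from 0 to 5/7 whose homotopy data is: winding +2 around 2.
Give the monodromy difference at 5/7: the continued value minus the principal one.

Continued minus principal equals 0.

The function is rational, hence single-valued: continuing it around any pole returns the same value, so the difference is 0.


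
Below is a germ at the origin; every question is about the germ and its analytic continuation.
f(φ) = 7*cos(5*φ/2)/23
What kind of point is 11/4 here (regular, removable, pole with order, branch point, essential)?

There is no denominator, hence no pole anywhere.
The factor cos(5*φ/2) is entire.
So the germ continues analytically to 11/4.

The point is a regular point.


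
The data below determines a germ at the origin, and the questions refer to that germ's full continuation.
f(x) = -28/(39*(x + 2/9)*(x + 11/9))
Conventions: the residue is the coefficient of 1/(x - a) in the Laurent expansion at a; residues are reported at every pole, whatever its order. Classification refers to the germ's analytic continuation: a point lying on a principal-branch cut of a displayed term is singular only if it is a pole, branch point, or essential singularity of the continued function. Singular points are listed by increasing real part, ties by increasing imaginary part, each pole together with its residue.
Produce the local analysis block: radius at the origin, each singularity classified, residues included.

Denominator factor (x + 11/9): pole of order 1 at -11/9, modulus 11/9.
Denominator factor (x + 2/9): pole of order 1 at -2/9, modulus 2/9.
The radius of convergence is the smallest modulus among the singular points: 2/9.
At the order-1 pole -11/9 set g(x) = (x - (-11/9))*f(x) = -28/(39*(x + 2/9)).
Simple pole: residue = g(a) at a = -11/9, which is 28/39.
At the order-1 pole -2/9 set g(x) = (x - (-2/9))*f(x) = -28/(39*(x + 11/9)).
Simple pole: residue = g(a) at a = -2/9, which is -28/39.
List the singular points by increasing real part (a conjugate pair: the negative imaginary part first).

Radius of convergence at 0: 2/9.
At -11/9: a pole of order 1; residue 28/39.
At -2/9: a pole of order 1; residue -28/39.


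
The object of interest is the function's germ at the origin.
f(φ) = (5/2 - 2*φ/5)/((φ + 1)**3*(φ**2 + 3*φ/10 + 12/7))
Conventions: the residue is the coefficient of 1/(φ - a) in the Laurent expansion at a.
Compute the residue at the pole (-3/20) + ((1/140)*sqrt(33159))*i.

The factor φ**2 + 3*φ/10 + 12/7 splits as (φ - a)(φ - a') with a = (-3/20) + ((1/140)*sqrt(33159))*i, a' = (-3/20) - ((1/140)*sqrt(33159))*i. At the order-1 pole a set g(φ) = (φ - a)*f(φ) = [(5/2 - 2*φ/5)/(φ + 1)**3] / (φ - a').
Simple pole: residue = g(a) at a = (-3/20) + ((1/140)*sqrt(33159))*i, which is (89915/9653618) + ((67185055/45729188466)*sqrt(33159))*i.

The residue is (89915/9653618) + ((67185055/45729188466)*sqrt(33159))*i.


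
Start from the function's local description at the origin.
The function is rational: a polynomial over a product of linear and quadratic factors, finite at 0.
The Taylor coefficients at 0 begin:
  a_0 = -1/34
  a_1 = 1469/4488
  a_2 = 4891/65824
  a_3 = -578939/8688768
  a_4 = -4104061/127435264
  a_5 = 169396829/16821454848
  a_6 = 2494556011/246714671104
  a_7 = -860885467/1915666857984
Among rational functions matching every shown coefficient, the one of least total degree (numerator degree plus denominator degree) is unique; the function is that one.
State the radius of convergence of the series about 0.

No rational of total degree below 3 reproduces all 8 coefficients; solving the [1/2] Pade equations on them gives f(ε) = (4*ε/3 - 2/17)/(ε**2 - 9*ε/11 + 4), whose expansion matches every shown term.
Denominator factor (ε**2 - 9*ε/11 + 4): discriminant -1855/121, complex-conjugate roots (9/22) + ((1/22)*sqrt(1855))*i and (9/22) - ((1/22)*sqrt(1855))*i; poles of order 1, moduli 2 and 2.
The radius of convergence is the smallest modulus among the singular points: 2.

The radius of convergence is 2.


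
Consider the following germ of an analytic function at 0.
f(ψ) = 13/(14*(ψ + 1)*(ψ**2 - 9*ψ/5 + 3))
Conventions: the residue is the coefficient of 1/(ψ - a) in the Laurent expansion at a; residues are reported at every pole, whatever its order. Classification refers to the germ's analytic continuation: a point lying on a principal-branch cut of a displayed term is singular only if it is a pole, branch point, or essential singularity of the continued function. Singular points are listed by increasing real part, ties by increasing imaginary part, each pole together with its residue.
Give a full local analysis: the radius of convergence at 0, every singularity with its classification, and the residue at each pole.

Denominator factor (ψ**2 - 9*ψ/5 + 3): discriminant -219/25, complex-conjugate roots (9/10) + ((1/10)*sqrt(219))*i and (9/10) - ((1/10)*sqrt(219))*i; poles of order 1, moduli sqrt(3) and sqrt(3).
Denominator factor (ψ + 1): pole of order 1 at -1, modulus 1.
The radius of convergence is the smallest modulus among the singular points: 1.
At the order-1 pole -1 set g(ψ) = (ψ - (-1))*f(ψ) = 13/(14*(ψ**2 - 9*ψ/5 + 3)).
Simple pole: residue = g(a) at a = -1, which is 65/406.
The factor ψ**2 - 9*ψ/5 + 3 splits as (ψ - a)(ψ - a') with a = (9/10) - ((1/10)*sqrt(219))*i, a' = (9/10) + ((1/10)*sqrt(219))*i. At the order-1 pole a set g(ψ) = (ψ - a)*f(ψ) = [13/(14*(ψ + 1))] / (ψ - a').
Simple pole: residue = g(a) at a = (9/10) - ((1/10)*sqrt(219))*i, which is (-65/812) + ((1235/177828)*sqrt(219))*i.
The factor ψ**2 - 9*ψ/5 + 3 splits as (ψ - a)(ψ - a') with a = (9/10) + ((1/10)*sqrt(219))*i, a' = (9/10) - ((1/10)*sqrt(219))*i. At the order-1 pole a set g(ψ) = (ψ - a)*f(ψ) = [13/(14*(ψ + 1))] / (ψ - a').
Simple pole: residue = g(a) at a = (9/10) + ((1/10)*sqrt(219))*i, which is (-65/812) - ((1235/177828)*sqrt(219))*i.
List the singular points by increasing real part (a conjugate pair: the negative imaginary part first).

Radius of convergence at 0: 1.
At -1: a pole of order 1; residue 65/406.
At (9/10) - ((1/10)*sqrt(219))*i: a pole of order 1; residue (-65/812) + ((1235/177828)*sqrt(219))*i.
At (9/10) + ((1/10)*sqrt(219))*i: a pole of order 1; residue (-65/812) - ((1235/177828)*sqrt(219))*i.


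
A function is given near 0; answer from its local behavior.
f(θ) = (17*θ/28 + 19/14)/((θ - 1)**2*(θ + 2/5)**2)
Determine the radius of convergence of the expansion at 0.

The radius of convergence is 2/5.

Denominator factor (θ - 1)^2: pole of order 2 at 1, modulus 1.
Denominator factor (θ + 2/5)^2: pole of order 2 at -2/5, modulus 2/5.
The radius of convergence is the smallest modulus among the singular points: 2/5.


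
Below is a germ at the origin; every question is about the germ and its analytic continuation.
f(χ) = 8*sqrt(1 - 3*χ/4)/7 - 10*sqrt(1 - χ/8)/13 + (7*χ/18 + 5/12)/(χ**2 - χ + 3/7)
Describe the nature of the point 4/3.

The term (8/7)*sqrt(1 - χ/(4/3)) has argument 1 - 4/3/(4/3) = 0 at 4/3: a square-root (algebraic, two-sheeted) branch point; the remaining terms are analytic or single-valued there.

The point is an algebraic (square-root) branch point.


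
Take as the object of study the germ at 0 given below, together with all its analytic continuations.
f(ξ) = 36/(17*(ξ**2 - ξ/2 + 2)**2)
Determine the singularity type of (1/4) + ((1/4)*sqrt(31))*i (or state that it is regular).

The point is a pole of order 2.

The denominator factor ξ**2 - ξ/2 + 2 vanishes at (1/4) + ((1/4)*sqrt(31))*i and appears to the power 2; the numerator there equals 36/17, nonzero, and no other factor vanishes.
Hence a pole whose order is the multiplicity, 2.


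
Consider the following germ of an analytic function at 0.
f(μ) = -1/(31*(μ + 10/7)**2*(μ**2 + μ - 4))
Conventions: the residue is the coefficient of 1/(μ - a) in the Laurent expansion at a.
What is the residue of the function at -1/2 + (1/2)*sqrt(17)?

The residue is 4459/1708472 - (24549/29044024)*sqrt(17).

The factor μ**2 + μ - 4 splits as (μ - a)(μ - a') with a = -1/2 + (1/2)*sqrt(17), a' = -1/2 - (1/2)*sqrt(17). At the order-1 pole a set g(μ) = (μ - a)*f(μ) = [-1/(31*(μ + 10/7)**2)] / (μ - a').
Simple pole: residue = g(a) at a = -1/2 + (1/2)*sqrt(17), which is 4459/1708472 - (24549/29044024)*sqrt(17).


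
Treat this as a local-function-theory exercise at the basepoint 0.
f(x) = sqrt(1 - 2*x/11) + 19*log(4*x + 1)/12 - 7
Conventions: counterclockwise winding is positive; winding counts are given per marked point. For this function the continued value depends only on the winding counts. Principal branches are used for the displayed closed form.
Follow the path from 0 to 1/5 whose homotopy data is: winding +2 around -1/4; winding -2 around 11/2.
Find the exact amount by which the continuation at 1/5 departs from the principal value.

Continued minus principal equals (19/3)*pi*i.

The rational part is single-valued and drops out of the difference; each branch term changes only by its own monodromy.
(19/12)*log(1 - x/(-1/4)): each positive loop around -1/4 adds 2*pi*i to the log, so winding +2 contributes (19/12)*(2)*2*pi*i = (19/3)*pi*i.
(1)*sqrt(1 - x/(11/2)): winding -2 is even, the square root returns to the same sheet, contribution 0.
Summing the contributions at x = 1/5 gives (19/3)*pi*i.


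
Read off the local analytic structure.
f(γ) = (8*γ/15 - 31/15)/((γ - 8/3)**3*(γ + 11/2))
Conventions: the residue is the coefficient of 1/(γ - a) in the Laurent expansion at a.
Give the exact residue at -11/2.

The residue is 1080/117649.

At the order-1 pole -11/2 set g(γ) = (γ - (-11/2))*f(γ) = (8*γ/15 - 31/15)/(γ - 8/3)**3.
Simple pole: residue = g(a) at a = -11/2, which is 1080/117649.


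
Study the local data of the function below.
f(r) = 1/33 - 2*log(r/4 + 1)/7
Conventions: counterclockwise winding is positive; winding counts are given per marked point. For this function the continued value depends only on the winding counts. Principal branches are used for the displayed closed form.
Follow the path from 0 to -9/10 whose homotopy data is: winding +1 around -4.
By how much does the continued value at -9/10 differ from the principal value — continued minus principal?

The rational part is single-valued and drops out of the difference; each branch term changes only by its own monodromy.
(-2/7)*log(1 - r/(-4)): each positive loop around -4 adds 2*pi*i to the log, so winding +1 contributes (-2/7)*(1)*2*pi*i = -(4/7)*pi*i.
Summing the contributions at r = -9/10 gives -(4/7)*pi*i.

Continued minus principal equals -(4/7)*pi*i.


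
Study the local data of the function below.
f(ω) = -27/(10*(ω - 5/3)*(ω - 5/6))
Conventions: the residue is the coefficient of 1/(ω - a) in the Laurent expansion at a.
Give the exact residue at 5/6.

At the order-1 pole 5/6 set g(ω) = (ω - (5/6))*f(ω) = -27/(10*(ω - 5/3)).
Simple pole: residue = g(a) at a = 5/6, which is 81/25.

The residue is 81/25.


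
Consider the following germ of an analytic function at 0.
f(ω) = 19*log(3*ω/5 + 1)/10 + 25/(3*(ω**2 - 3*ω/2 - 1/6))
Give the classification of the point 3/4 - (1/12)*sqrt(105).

The point is a pole of order 1.

The denominator factor ω**2 - 3*ω/2 - 1/6 vanishes at 3/4 - (1/12)*sqrt(105) and appears to the power 1; the numerator there equals 25/3, nonzero, and no other factor vanishes.
The branch terms are analytic at this point.
Hence a pole whose order is the multiplicity, 1.


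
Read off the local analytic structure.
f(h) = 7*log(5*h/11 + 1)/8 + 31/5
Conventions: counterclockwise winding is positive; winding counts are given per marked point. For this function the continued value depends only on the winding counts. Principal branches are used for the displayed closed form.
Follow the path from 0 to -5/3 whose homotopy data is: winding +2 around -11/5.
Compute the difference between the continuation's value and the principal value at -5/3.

The rational part is single-valued and drops out of the difference; each branch term changes only by its own monodromy.
(7/8)*log(1 - h/(-11/5)): each positive loop around -11/5 adds 2*pi*i to the log, so winding +2 contributes (7/8)*(2)*2*pi*i = (7/2)*pi*i.
Summing the contributions at h = -5/3 gives (7/2)*pi*i.

Continued minus principal equals (7/2)*pi*i.


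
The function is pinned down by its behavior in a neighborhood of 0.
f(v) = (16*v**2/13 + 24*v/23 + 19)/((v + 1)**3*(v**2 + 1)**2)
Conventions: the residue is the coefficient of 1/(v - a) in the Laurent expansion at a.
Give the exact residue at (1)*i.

The residue is (-239/52) + (5113/4784)*i.

The factor v**2 + 1 splits as (v - a)(v - a') with a = (1)*i, a' = -(1)*i. At the order-2 pole a set g(v) = (v - a)^2*f(v) = [(16*v**2/13 + 24*v/23 + 19)/(v + 1)**3] / (v - a')^2.
Order-2 pole: residue = g'(a); g'((1)*i) = (-239/52) + (5113/4784)*i, so the residue is (-239/52) + (5113/4784)*i.


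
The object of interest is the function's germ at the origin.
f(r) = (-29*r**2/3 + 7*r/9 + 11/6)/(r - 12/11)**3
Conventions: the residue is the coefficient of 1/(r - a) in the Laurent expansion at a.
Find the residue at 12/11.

The residue is -29/3.

At the order-3 pole 12/11 set g(r) = (r - (12/11))^3*f(r) = -29*r**2/3 + 7*r/9 + 11/6.
Order-3 pole: residue = g''(a)/2; g''(12/11) = -58/3, so the residue is -29/3.


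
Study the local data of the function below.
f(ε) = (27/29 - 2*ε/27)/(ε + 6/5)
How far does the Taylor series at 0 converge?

Denominator factor (ε + 6/5): pole of order 1 at -6/5, modulus 6/5.
The radius of convergence is the smallest modulus among the singular points: 6/5.

The radius of convergence is 6/5.


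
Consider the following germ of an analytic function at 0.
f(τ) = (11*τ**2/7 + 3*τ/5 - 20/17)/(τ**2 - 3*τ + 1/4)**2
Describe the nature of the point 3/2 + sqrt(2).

The point is a pole of order 2.

The denominator factor τ**2 - 3*τ + 1/4 vanishes at 3/2 + sqrt(2) and appears to the power 2; the numerator there equals 15237/2380 + (186/35)*sqrt(2), nonzero, and no other factor vanishes.
Hence a pole whose order is the multiplicity, 2.


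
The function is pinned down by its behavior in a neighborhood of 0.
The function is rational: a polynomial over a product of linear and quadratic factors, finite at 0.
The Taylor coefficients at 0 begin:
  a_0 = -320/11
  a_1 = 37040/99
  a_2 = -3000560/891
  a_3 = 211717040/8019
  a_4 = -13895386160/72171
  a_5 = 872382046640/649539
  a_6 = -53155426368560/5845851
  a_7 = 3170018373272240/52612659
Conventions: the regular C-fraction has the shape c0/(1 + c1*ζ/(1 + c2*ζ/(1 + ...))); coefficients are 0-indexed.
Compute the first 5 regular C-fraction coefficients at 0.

Taylor coefficients (read off): a_0 = -320/11, a_1 = 37040/99, a_2 = -3000560/891, a_3 = 211717040/8019, a_4 = -13895386160/72171.
c0 = a_0 = -320/11. Peel one level at a time: if S = 1 + c*ζ/S' with S'(0) = 1, then c is the ζ-coefficient of S and S' = c*ζ/(S - 1).
S_1 = c0/f = 1 + (463/36)*ζ + (2383/48)*ζ^2 + ...; c1 = 463/36.
S_2 = c1*ζ/(S_1 - 1) = 1 + (-7149/1852)*ζ + (2240280/214369)*ζ^2 + ...; c2 = -7149/1852.
S_3 = c2*ζ/(S_2 - 1) = 1 + (2987040/1103329)*ζ + (2637360/5678689)*ζ^2 + ...; c3 = 2987040/1103329.
S_4 = c3*ζ/(S_3 - 1) = 1 + (-5087907/29658818)*ζ + ...; c4 = -5087907/29658818.

The regular C-fraction coefficients are [-320/11, 463/36, -7149/1852, 2987040/1103329, -5087907/29658818].


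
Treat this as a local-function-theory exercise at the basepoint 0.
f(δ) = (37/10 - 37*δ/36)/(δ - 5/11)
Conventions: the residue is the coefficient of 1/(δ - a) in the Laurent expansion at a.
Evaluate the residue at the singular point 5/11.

At the order-1 pole 5/11 set g(δ) = (δ - (5/11))*f(δ) = 37/10 - 37*δ/36.
Simple pole: residue = g(a) at a = 5/11, which is 6401/1980.

The residue is 6401/1980.


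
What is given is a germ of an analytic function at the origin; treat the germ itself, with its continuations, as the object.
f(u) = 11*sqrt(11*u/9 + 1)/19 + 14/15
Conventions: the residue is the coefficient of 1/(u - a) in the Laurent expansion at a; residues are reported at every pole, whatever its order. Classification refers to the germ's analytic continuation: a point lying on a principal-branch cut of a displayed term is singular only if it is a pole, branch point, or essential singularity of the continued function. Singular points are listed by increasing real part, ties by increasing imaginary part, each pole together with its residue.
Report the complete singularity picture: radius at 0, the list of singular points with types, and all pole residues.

Radius of convergence at 0: 9/11.
At -9/11: an algebraic (square-root) branch point.

Branch term (11/19)*sqrt(1 - u/(-9/11)): its argument vanishes at u = -9/11, a square-root branch point, modulus 9/11.
The radius of convergence is the smallest modulus among the singular points: 9/11.


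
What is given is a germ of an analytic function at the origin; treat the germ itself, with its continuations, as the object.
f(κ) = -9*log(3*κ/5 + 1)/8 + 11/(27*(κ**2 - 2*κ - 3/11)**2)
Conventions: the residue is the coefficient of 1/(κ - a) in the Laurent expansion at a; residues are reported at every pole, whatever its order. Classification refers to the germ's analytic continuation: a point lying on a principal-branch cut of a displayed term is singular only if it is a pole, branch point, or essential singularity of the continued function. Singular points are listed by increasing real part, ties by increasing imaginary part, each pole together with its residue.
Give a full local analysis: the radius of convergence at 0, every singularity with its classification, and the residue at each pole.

Radius of convergence at 0: -1 + (1/11)*sqrt(154).
At -5/3: a logarithmic branch point.
At 1 - (1/11)*sqrt(154): a pole of order 2; residue (121/21168)*sqrt(154).
At 1 + (1/11)*sqrt(154): a pole of order 2; residue -(121/21168)*sqrt(154).

Denominator factor (κ**2 - 2*κ - 3/11)^2: discriminant 56/11, real irrational roots 1 + (1/11)*sqrt(154) and 1 - (1/11)*sqrt(154); poles of order 2, moduli 1 + (1/11)*sqrt(154) and -1 + (1/11)*sqrt(154).
Branch term (-9/8)*log(1 - κ/(-5/3)): its argument vanishes at κ = -5/3, a logarithmic branch point, modulus 5/3.
The radius of convergence is the smallest modulus among the singular points: -1 + (1/11)*sqrt(154).
The branch term is analytic at 1 - (1/11)*sqrt(154) and contributes nothing to the residue; only the rational part matters.
The factor κ**2 - 2*κ - 3/11 splits as (κ - a)(κ - a') with a = 1 - (1/11)*sqrt(154), a' = 1 + (1/11)*sqrt(154). At the order-2 pole a set g(κ) = (κ - a)^2*(rational part) = [11/27] / (κ - a')^2.
Order-2 pole: residue = g'(a); g'(1 - (1/11)*sqrt(154)) = (121/21168)*sqrt(154), so the residue is (121/21168)*sqrt(154).
The branch term is analytic at 1 + (1/11)*sqrt(154) and contributes nothing to the residue; only the rational part matters.
The factor κ**2 - 2*κ - 3/11 splits as (κ - a)(κ - a') with a = 1 + (1/11)*sqrt(154), a' = 1 - (1/11)*sqrt(154). At the order-2 pole a set g(κ) = (κ - a)^2*(rational part) = [11/27] / (κ - a')^2.
Order-2 pole: residue = g'(a); g'(1 + (1/11)*sqrt(154)) = -(121/21168)*sqrt(154), so the residue is -(121/21168)*sqrt(154).
List the singular points by increasing real part (a conjugate pair: the negative imaginary part first).


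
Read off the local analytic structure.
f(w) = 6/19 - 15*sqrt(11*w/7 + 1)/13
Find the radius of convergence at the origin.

Branch term (-15/13)*sqrt(1 - w/(-7/11)): its argument vanishes at w = -7/11, a square-root branch point, modulus 7/11.
The radius of convergence is the smallest modulus among the singular points: 7/11.

The radius of convergence is 7/11.
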